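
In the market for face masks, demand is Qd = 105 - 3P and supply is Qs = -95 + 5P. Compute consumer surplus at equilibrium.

Equilibrium: 105 - 3P = -95 + 5P gives P* = 25, Q* = 30.
Demand choke price (Qd = 0): P = 35.
CS = ½(35 − 25)(30) = 150.

Consumer surplus = 150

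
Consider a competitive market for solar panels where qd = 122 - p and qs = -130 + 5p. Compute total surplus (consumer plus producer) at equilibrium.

Total surplus = 3840

Equilibrium: 122 - p = -130 + 5p gives p* = 42, q* = 80.
Demand choke price: p = 122; supply starts at p = 26.
CS = ½(122 − 42)(80) = 3200; PS = ½(42 − 26)(80) = 640.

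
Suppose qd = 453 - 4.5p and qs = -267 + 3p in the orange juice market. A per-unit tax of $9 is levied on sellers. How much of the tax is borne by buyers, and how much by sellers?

Pre-tax equilibrium: p* = 96, q* = 21.
Tax on sellers shifts supply to qs = -267 + 3(p − 9) = -294 + 3p.
453 - 4.5p = -294 + 3p gives buyer price pb = 99.6; sellers receive ps = 99.6 − 9 = 90.6.
New quantity: q = 453 − 4.5(99.6) = 4.8.
Buyer burden = 99.6 − 96 = 3.6; seller burden = 96 − 90.6 = 5.4.

Buyers bear $3.6, sellers bear $5.4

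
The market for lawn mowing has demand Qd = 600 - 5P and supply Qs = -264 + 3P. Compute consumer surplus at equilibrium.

Consumer surplus = 360

Equilibrium: 600 - 5P = -264 + 3P gives P* = 108, Q* = 60.
Demand choke price (Qd = 0): P = 120.
CS = ½(120 − 108)(60) = 360.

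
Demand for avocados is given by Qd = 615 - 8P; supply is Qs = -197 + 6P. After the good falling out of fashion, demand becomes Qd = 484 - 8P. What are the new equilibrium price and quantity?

Original equilibrium: P* = 58, Q* = 151.
New equilibrium: 484 - 8P = -197 + 6P, so 681 = 14P and P' = 681/14; Q' = 484 − 8(681/14) = 664/7.

P' = 681/14, Q' = 664/7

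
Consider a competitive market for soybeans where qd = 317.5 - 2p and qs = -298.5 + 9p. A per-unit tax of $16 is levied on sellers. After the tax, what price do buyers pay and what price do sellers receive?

Pre-tax equilibrium: p* = 56, q* = 205.5.
Tax on sellers shifts supply to qs = -298.5 + 9(p − 16) = -442.5 + 9p.
317.5 - 2p = -442.5 + 9p gives buyer price pb = 760/11; sellers receive ps = 760/11 − 16 = 584/11.
New quantity: q = 317.5 − 2(760/11) = 3945/22.

Buyers pay 760/11, sellers receive 584/11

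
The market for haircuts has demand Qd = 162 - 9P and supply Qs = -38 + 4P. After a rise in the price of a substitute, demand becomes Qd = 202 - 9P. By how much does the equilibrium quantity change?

Original equilibrium: P* = 200/13, Q* = 306/13.
New equilibrium: 202 - 9P = -38 + 4P, so 240 = 13P and P' = 240/13; Q' = 202 − 9(240/13) = 466/13.
Change in quantity: 466/13 − 306/13 = 160/13.

ΔQ = 160/13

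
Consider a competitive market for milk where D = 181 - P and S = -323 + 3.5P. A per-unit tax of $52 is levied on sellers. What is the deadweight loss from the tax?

Deadweight loss = 9464/9

Pre-tax equilibrium: P* = 112, Q* = 69.
Tax on sellers shifts supply to S = -323 + 3.5(P − 52) = -505 + 3.5P.
181 - P = -505 + 3.5P gives buyer price Pb = 1372/9; sellers receive Ps = 1372/9 − 52 = 904/9.
New quantity: Q = 181 − 1(1372/9) = 257/9.
DWL = ½ × 52 × (69 − 257/9) = 9464/9.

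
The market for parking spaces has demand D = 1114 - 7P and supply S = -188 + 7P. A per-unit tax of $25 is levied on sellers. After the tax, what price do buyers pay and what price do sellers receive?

Buyers pay $105.5, sellers receive $80.5

Pre-tax equilibrium: P* = 93, Q* = 463.
Tax on sellers shifts supply to S = -188 + 7(P − 25) = -363 + 7P.
1114 - 7P = -363 + 7P gives buyer price Pb = 105.5; sellers receive Ps = 105.5 − 25 = 80.5.
New quantity: Q = 1114 − 7(105.5) = 375.5.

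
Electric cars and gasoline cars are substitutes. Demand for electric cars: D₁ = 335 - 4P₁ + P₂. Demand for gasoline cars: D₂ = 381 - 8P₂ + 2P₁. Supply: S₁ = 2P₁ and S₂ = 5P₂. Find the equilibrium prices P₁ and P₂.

Market 1: 335 - 4P₁ + P₂ = 2P₁ → 6P₁ - P₂ = 335.
Market 2: 13P₂ - 2P₁ = 381.
Eliminating P₂: 13×(1) + 1×(2) gives 76P₁ = 4736, so P₁ = 1184/19.
Back-substitute into (2): P₂ = (381 + 2×1184/19) / 13 = 739/19.

P₁ = 1184/19, P₂ = 739/19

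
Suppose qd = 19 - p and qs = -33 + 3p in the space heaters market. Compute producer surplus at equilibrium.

Producer surplus = 6

Equilibrium: 19 - p = -33 + 3p gives p* = 13, q* = 6.
Supply starts at p = 11 (where qs = 0).
PS = ½(13 − 11)(6) = 6.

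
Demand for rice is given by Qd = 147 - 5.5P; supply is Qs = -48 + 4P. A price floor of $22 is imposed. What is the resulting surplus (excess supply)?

Equilibrium price would be P* = 390/19, so the floor at 22 binds.
At P = 22: Qd = 26, Qs = 40.
Surplus = 40 − 26 = 14.

Surplus = 14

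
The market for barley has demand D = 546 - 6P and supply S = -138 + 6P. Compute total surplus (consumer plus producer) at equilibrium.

Total surplus = 6936

Equilibrium: 546 - 6P = -138 + 6P gives P* = 57, Q* = 204.
Demand choke price: P = 91; supply starts at P = 23.
CS = ½(91 − 57)(204) = 3468; PS = ½(57 − 23)(204) = 3468.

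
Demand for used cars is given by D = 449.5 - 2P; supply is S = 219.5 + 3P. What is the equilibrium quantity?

Q* = 357.5

Set D = S: 449.5 - 2P = 219.5 + 3P.
230 = 5P, so P* = 46.
Q* = 449.5 − 2(46) = 357.5.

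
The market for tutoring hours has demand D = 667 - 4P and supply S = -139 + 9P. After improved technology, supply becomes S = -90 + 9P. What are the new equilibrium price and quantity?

P' = 757/13, Q' = 5643/13

Original equilibrium: P* = 62, Q* = 419.
New equilibrium: 667 - 4P = -90 + 9P, so 757 = 13P and P' = 757/13; Q' = 667 − 4(757/13) = 5643/13.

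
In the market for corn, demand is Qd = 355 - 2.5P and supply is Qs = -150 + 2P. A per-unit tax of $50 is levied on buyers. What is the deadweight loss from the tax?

Deadweight loss = 12500/9

Pre-tax equilibrium: P* = 1010/9, Q* = 670/9.
Tax on buyers shifts demand to Qd = 355 − 2.5(P + 50) = 230 - 2.5P.
230 - 2.5P = -150 + 2P gives seller price Ps = 760/9; buyers pay Pb = 760/9 + 50 = 1210/9.
New quantity: Q = 355 − 2.5(1210/9) = 170/9.
DWL = ½ × 50 × (670/9 − 170/9) = 12500/9.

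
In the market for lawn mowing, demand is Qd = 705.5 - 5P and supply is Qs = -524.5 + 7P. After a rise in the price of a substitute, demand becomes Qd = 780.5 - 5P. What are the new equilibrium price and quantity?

Original equilibrium: P* = 102.5, Q* = 193.
New equilibrium: 780.5 - 5P = -524.5 + 7P, so 1305 = 12P and P' = 108.75; Q' = 780.5 − 5(108.75) = 236.75.

P' = 108.75, Q' = 236.75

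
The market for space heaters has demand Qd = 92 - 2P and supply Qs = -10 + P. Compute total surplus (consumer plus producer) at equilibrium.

Total surplus = 432

Equilibrium: 92 - 2P = -10 + P gives P* = 34, Q* = 24.
Demand choke price: P = 46; supply starts at P = 10.
CS = ½(46 − 34)(24) = 144; PS = ½(34 − 10)(24) = 288.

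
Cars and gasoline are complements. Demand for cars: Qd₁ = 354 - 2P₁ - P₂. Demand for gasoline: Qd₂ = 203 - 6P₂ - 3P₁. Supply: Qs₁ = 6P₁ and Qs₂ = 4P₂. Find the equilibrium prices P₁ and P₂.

P₁ = 3337/77, P₂ = 562/77

Market 1: 354 - 2P₁ - P₂ = 6P₁ → 8P₁ + P₂ = 354.
Market 2: 10P₂ + 3P₁ = 203.
Eliminating P₂: 10×(1) − 1×(2) gives 77P₁ = 3337, so P₁ = 3337/77.
Back-substitute into (2): P₂ = (203 − 3×3337/77) / 10 = 562/77.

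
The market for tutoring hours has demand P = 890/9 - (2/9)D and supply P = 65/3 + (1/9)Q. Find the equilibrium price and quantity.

Set the two price expressions equal: 890/9 - (2/9)Q = 65/3 + (1/9)Q.
695/9 = (1/3)Q, so Q* = 695/3.
P* = 890/9 − (2/9)(695/3) = 1280/27.

P* = 1280/27, Q* = 695/3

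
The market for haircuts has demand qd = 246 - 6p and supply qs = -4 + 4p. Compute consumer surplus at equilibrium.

Consumer surplus = 768

Equilibrium: 246 - 6p = -4 + 4p gives p* = 25, q* = 96.
Demand choke price (qd = 0): p = 41.
CS = ½(41 − 25)(96) = 768.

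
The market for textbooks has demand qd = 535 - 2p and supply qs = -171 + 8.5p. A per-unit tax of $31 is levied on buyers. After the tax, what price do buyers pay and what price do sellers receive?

Pre-tax equilibrium: p* = 1412/21, q* = 8411/21.
Tax on buyers shifts demand to qd = 535 − 2(p + 31) = 473 - 2p.
473 - 2p = -171 + 8.5p gives seller price ps = 184/3; buyers pay pb = 184/3 + 31 = 277/3.
New quantity: q = 535 − 2(277/3) = 1051/3.

Buyers pay 277/3, sellers receive 184/3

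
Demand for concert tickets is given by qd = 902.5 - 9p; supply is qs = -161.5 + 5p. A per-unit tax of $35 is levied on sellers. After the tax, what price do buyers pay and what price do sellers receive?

Pre-tax equilibrium: p* = 76, q* = 218.5.
Tax on sellers shifts supply to qs = -161.5 + 5(p − 35) = -336.5 + 5p.
902.5 - 9p = -336.5 + 5p gives buyer price pb = 88.5; sellers receive ps = 88.5 − 35 = 53.5.
New quantity: q = 902.5 − 9(88.5) = 106.

Buyers pay $88.5, sellers receive $53.5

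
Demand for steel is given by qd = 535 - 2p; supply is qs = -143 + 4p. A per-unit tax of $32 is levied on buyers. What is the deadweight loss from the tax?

Pre-tax equilibrium: p* = 113, q* = 309.
Tax on buyers shifts demand to qd = 535 − 2(p + 32) = 471 - 2p.
471 - 2p = -143 + 4p gives seller price ps = 307/3; buyers pay pb = 307/3 + 32 = 403/3.
New quantity: q = 535 − 2(403/3) = 799/3.
DWL = ½ × 32 × (309 − 799/3) = 2048/3.

Deadweight loss = 2048/3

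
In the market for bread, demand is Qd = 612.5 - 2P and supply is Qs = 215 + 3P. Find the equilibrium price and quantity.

Set Qd = Qs: 612.5 - 2P = 215 + 3P.
397.5 = 5P, so P* = 79.5.
Q* = 612.5 − 2(79.5) = 453.5.

P* = 79.5, Q* = 453.5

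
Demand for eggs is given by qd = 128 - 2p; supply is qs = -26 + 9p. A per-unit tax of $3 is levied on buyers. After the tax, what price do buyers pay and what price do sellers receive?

Pre-tax equilibrium: p* = 14, q* = 100.
Tax on buyers shifts demand to qd = 128 − 2(p + 3) = 122 - 2p.
122 - 2p = -26 + 9p gives seller price ps = 148/11; buyers pay pb = 148/11 + 3 = 181/11.
New quantity: q = 128 − 2(181/11) = 1046/11.

Buyers pay 181/11, sellers receive 148/11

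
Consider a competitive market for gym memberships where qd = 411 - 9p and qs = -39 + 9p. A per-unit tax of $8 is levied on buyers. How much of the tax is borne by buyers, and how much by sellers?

Buyers bear $4, sellers bear $4

Pre-tax equilibrium: p* = 25, q* = 186.
Tax on buyers shifts demand to qd = 411 − 9(p + 8) = 339 - 9p.
339 - 9p = -39 + 9p gives seller price ps = 21; buyers pay pb = 21 + 8 = 29.
New quantity: q = 411 − 9(29) = 150.
Buyer burden = 29 − 25 = 4; seller burden = 25 − 21 = 4.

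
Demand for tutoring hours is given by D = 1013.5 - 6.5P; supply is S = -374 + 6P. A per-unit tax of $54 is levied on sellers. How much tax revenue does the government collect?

Pre-tax equilibrium: P* = 111, Q* = 292.
Tax on sellers shifts supply to S = -374 + 6(P − 54) = -698 + 6P.
1013.5 - 6.5P = -698 + 6P gives buyer price Pb = 136.92; sellers receive Ps = 136.92 − 54 = 82.92.
New quantity: Q = 1013.5 − 6.5(136.92) = 123.52.
Revenue = 54 × 123.52 = 6670.08.

Tax revenue = 6670.08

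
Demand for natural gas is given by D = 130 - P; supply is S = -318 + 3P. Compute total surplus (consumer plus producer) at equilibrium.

Equilibrium: 130 - P = -318 + 3P gives P* = 112, Q* = 18.
Demand choke price: P = 130; supply starts at P = 106.
CS = ½(130 − 112)(18) = 162; PS = ½(112 − 106)(18) = 54.

Total surplus = 216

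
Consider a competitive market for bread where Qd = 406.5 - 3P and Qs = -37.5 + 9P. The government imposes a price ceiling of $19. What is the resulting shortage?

Equilibrium price would be P* = 37, so the ceiling at 19 binds.
At P = 19: Qd = 406.5 − 3(19) = 349.5, Qs = -37.5 + 9(19) = 133.5.
Shortage = 349.5 − 133.5 = 216.

Shortage = 216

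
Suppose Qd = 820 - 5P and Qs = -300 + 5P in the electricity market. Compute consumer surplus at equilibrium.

Equilibrium: 820 - 5P = -300 + 5P gives P* = 112, Q* = 260.
Demand choke price (Qd = 0): P = 164.
CS = ½(164 − 112)(260) = 6760.

Consumer surplus = 6760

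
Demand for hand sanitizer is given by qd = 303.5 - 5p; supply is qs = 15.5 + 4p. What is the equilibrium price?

p* = 32

Set qd = qs: 303.5 - 5p = 15.5 + 4p.
288 = 9p, so p* = 32.
q* = 303.5 − 5(32) = 143.5.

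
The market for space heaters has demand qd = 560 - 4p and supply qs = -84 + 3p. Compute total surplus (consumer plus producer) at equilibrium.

Equilibrium: 560 - 4p = -84 + 3p gives p* = 92, q* = 192.
Demand choke price: p = 140; supply starts at p = 28.
CS = ½(140 − 92)(192) = 4608; PS = ½(92 − 28)(192) = 6144.

Total surplus = 10752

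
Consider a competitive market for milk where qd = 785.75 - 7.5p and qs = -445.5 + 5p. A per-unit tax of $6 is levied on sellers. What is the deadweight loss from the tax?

Deadweight loss = 54

Pre-tax equilibrium: p* = 98.5, q* = 47.
Tax on sellers shifts supply to qs = -445.5 + 5(p − 6) = -475.5 + 5p.
785.75 - 7.5p = -475.5 + 5p gives buyer price pb = 100.9; sellers receive ps = 100.9 − 6 = 94.9.
New quantity: q = 785.75 − 7.5(100.9) = 29.
DWL = ½ × 6 × (47 − 29) = 54.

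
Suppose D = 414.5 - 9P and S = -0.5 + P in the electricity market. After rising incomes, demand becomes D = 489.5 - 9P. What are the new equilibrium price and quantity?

Original equilibrium: P* = 41.5, Q* = 41.
New equilibrium: 489.5 - 9P = -0.5 + P, so 490 = 10P and P' = 49; Q' = 489.5 − 9(49) = 48.5.

P' = 49, Q' = 48.5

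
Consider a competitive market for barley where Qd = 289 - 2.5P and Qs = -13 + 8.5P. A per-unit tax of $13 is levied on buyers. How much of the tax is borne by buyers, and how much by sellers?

Buyers bear 221/22, sellers bear 65/22

Pre-tax equilibrium: P* = 302/11, Q* = 2424/11.
Tax on buyers shifts demand to Qd = 289 − 2.5(P + 13) = 256.5 - 2.5P.
256.5 - 2.5P = -13 + 8.5P gives seller price Ps = 24.5; buyers pay Pb = 24.5 + 13 = 37.5.
New quantity: Q = 289 − 2.5(37.5) = 195.25.
Buyer burden = 37.5 − 302/11 = 221/22; seller burden = 302/11 − 24.5 = 65/22.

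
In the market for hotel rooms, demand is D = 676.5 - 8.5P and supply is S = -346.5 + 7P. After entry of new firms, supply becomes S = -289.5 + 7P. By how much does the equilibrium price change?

Original equilibrium: P* = 66, Q* = 115.5.
New equilibrium: 676.5 - 8.5P = -289.5 + 7P, so 966 = 15.5P and P' = 1932/31; Q' = 676.5 − 8.5(1932/31) = 9099/62.
Change in price: 1932/31 − 66 = -114/31.

ΔP = -114/31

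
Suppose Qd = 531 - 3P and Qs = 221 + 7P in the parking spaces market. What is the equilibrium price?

Set Qd = Qs: 531 - 3P = 221 + 7P.
310 = 10P, so P* = 31.
Q* = 531 − 3(31) = 438.

P* = 31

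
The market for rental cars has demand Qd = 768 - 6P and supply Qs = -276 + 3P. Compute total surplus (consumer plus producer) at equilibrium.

Total surplus = 1296

Equilibrium: 768 - 6P = -276 + 3P gives P* = 116, Q* = 72.
Demand choke price: P = 128; supply starts at P = 92.
CS = ½(128 − 116)(72) = 432; PS = ½(116 − 92)(72) = 864.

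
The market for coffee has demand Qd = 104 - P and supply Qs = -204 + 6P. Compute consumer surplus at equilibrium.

Equilibrium: 104 - P = -204 + 6P gives P* = 44, Q* = 60.
Demand choke price (Qd = 0): P = 104.
CS = ½(104 − 44)(60) = 1800.

Consumer surplus = 1800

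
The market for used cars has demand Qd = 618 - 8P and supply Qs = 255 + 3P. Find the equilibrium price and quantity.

Set Qd = Qs: 618 - 8P = 255 + 3P.
363 = 11P, so P* = 33.
Q* = 618 − 8(33) = 354.

P* = 33, Q* = 354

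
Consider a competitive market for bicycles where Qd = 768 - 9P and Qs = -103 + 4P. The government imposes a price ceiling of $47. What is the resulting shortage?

Equilibrium price would be P* = 67, so the ceiling at 47 binds.
At P = 47: Qd = 768 − 9(47) = 345, Qs = -103 + 4(47) = 85.
Shortage = 345 − 85 = 260.

Shortage = 260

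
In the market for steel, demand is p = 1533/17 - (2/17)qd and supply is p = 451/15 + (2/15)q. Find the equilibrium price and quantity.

p* = 62, q* = 239.5

Set the two price expressions equal: 1533/17 - (2/17)q = 451/15 + (2/15)q.
15328/255 = (64/255)q, so q* = 239.5.
p* = 1533/17 − (2/17)(239.5) = 62.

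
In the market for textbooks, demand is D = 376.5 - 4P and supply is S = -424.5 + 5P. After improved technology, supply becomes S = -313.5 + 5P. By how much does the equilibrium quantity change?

ΔQ = 148/3

Original equilibrium: P* = 89, Q* = 20.5.
New equilibrium: 376.5 - 4P = -313.5 + 5P, so 690 = 9P and P' = 230/3; Q' = 376.5 − 4(230/3) = 419/6.
Change in quantity: 419/6 − 20.5 = 148/3.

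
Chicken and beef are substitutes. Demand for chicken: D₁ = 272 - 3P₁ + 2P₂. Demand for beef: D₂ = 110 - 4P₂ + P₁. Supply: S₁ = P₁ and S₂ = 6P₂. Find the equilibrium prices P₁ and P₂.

P₁ = 1470/19, P₂ = 356/19

Market 1: 272 - 3P₁ + 2P₂ = P₁ → 4P₁ - 2P₂ = 272.
Market 2: 10P₂ - P₁ = 110.
Eliminating P₂: 10×(1) + 2×(2) gives 38P₁ = 2940, so P₁ = 1470/19.
Back-substitute into (2): P₂ = (110 + 1×1470/19) / 10 = 356/19.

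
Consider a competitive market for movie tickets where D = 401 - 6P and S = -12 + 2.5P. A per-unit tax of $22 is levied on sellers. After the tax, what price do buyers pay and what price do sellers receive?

Pre-tax equilibrium: P* = 826/17, Q* = 1861/17.
Tax on sellers shifts supply to S = -12 + 2.5(P − 22) = -67 + 2.5P.
401 - 6P = -67 + 2.5P gives buyer price Pb = 936/17; sellers receive Ps = 936/17 − 22 = 562/17.
New quantity: Q = 401 − 6(936/17) = 1201/17.

Buyers pay 936/17, sellers receive 562/17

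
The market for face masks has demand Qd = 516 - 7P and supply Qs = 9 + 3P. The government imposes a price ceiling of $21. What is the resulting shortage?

Shortage = 297

Equilibrium price would be P* = 50.7, so the ceiling at 21 binds.
At P = 21: Qd = 516 − 7(21) = 369, Qs = 9 + 3(21) = 72.
Shortage = 369 − 72 = 297.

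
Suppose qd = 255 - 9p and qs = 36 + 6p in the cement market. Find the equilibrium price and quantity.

p* = 14.6, q* = 123.6

Set qd = qs: 255 - 9p = 36 + 6p.
219 = 15p, so p* = 14.6.
q* = 255 − 9(14.6) = 123.6.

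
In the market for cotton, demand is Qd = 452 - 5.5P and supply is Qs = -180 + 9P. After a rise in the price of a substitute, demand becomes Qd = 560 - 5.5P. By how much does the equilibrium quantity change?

ΔQ = 1944/29

Original equilibrium: P* = 1264/29, Q* = 6156/29.
New equilibrium: 560 - 5.5P = -180 + 9P, so 740 = 14.5P and P' = 1480/29; Q' = 560 − 5.5(1480/29) = 8100/29.
Change in quantity: 8100/29 − 6156/29 = 1944/29.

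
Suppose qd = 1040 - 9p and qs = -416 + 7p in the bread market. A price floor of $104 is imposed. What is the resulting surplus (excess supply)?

Surplus = 208

Equilibrium price would be p* = 91, so the floor at 104 binds.
At p = 104: qd = 104, qs = 312.
Surplus = 312 − 104 = 208.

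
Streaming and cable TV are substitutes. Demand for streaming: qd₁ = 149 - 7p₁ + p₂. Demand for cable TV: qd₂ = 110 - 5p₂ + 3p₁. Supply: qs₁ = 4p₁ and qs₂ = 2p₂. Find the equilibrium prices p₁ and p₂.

Market 1: 149 - 7p₁ + p₂ = 4p₁ → 11p₁ - p₂ = 149.
Market 2: 7p₂ - 3p₁ = 110.
Eliminating p₂: 7×(1) + 1×(2) gives 74p₁ = 1153, so p₁ = 1153/74.
Back-substitute into (2): p₂ = (110 + 3×1153/74) / 7 = 1657/74.

p₁ = 1153/74, p₂ = 1657/74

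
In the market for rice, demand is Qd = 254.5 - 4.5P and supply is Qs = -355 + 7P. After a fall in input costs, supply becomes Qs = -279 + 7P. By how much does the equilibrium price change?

ΔP = -152/23

Original equilibrium: P* = 53, Q* = 16.
New equilibrium: 254.5 - 4.5P = -279 + 7P, so 533.5 = 11.5P and P' = 1067/23; Q' = 254.5 − 4.5(1067/23) = 1052/23.
Change in price: 1067/23 − 53 = -152/23.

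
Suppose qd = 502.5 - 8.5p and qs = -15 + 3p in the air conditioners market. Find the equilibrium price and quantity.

Set qd = qs: 502.5 - 8.5p = -15 + 3p.
517.5 = 11.5p, so p* = 45.
q* = 502.5 − 8.5(45) = 120.

p* = 45, q* = 120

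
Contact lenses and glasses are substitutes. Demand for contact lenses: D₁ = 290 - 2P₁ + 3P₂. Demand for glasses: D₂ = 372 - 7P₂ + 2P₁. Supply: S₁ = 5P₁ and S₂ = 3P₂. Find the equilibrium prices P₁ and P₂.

P₁ = 62.75, P₂ = 49.75

Market 1: 290 - 2P₁ + 3P₂ = 5P₁ → 7P₁ - 3P₂ = 290.
Market 2: 10P₂ - 2P₁ = 372.
Eliminating P₂: 10×(1) + 3×(2) gives 64P₁ = 4016, so P₁ = 62.75.
Back-substitute into (2): P₂ = (372 + 2×62.75) / 10 = 49.75.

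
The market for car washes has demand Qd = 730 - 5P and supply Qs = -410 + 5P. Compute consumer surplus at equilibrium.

Equilibrium: 730 - 5P = -410 + 5P gives P* = 114, Q* = 160.
Demand choke price (Qd = 0): P = 146.
CS = ½(146 − 114)(160) = 2560.

Consumer surplus = 2560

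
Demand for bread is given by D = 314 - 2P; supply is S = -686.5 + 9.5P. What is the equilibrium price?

P* = 87

Set D = S: 314 - 2P = -686.5 + 9.5P.
1000.5 = 11.5P, so P* = 87.
Q* = 314 − 2(87) = 140.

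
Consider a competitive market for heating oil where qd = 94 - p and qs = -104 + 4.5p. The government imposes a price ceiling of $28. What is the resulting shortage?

Shortage = 44

Equilibrium price would be p* = 36, so the ceiling at 28 binds.
At p = 28: qd = 94 − 1(28) = 66, qs = -104 + 4.5(28) = 22.
Shortage = 66 − 22 = 44.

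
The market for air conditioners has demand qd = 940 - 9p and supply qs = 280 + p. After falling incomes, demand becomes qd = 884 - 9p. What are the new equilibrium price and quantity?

Original equilibrium: p* = 66, q* = 346.
New equilibrium: 884 - 9p = 280 + p, so 604 = 10p and p' = 60.4; q' = 884 − 9(60.4) = 340.4.

p' = 60.4, q' = 340.4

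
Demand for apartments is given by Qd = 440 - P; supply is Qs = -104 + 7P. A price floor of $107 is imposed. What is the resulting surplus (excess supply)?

Equilibrium price would be P* = 68, so the floor at 107 binds.
At P = 107: Qd = 333, Qs = 645.
Surplus = 645 − 333 = 312.

Surplus = 312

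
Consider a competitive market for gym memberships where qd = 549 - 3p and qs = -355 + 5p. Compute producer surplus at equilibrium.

Producer surplus = 4410

Equilibrium: 549 - 3p = -355 + 5p gives p* = 113, q* = 210.
Supply starts at p = 71 (where qs = 0).
PS = ½(113 − 71)(210) = 4410.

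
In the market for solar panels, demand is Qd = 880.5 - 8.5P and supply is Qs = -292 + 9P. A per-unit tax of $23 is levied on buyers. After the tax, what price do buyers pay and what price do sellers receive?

Buyers pay 2759/35, sellers receive 1954/35

Pre-tax equilibrium: P* = 67, Q* = 311.
Tax on buyers shifts demand to Qd = 880.5 − 8.5(P + 23) = 685 - 8.5P.
685 - 8.5P = -292 + 9P gives seller price Ps = 1954/35; buyers pay Pb = 1954/35 + 23 = 2759/35.
New quantity: Q = 880.5 − 8.5(2759/35) = 7366/35.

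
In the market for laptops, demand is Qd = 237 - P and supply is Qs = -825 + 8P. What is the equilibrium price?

Set Qd = Qs: 237 - P = -825 + 8P.
1062 = 9P, so P* = 118.
Q* = 237 − 1(118) = 119.

P* = 118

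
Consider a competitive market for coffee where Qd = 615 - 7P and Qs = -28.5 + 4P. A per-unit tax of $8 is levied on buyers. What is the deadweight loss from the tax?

Deadweight loss = 896/11

Pre-tax equilibrium: P* = 58.5, Q* = 205.5.
Tax on buyers shifts demand to Qd = 615 − 7(P + 8) = 559 - 7P.
559 - 7P = -28.5 + 4P gives seller price Ps = 1175/22; buyers pay Pb = 1175/22 + 8 = 1351/22.
New quantity: Q = 615 − 7(1351/22) = 4073/22.
DWL = ½ × 8 × (205.5 − 4073/22) = 896/11.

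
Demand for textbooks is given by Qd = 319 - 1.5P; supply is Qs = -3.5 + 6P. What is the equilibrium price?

P* = 43

Set Qd = Qs: 319 - 1.5P = -3.5 + 6P.
322.5 = 7.5P, so P* = 43.
Q* = 319 − 1.5(43) = 254.5.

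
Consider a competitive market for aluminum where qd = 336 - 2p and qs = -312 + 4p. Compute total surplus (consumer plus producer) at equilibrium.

Equilibrium: 336 - 2p = -312 + 4p gives p* = 108, q* = 120.
Demand choke price: p = 168; supply starts at p = 78.
CS = ½(168 − 108)(120) = 3600; PS = ½(108 − 78)(120) = 1800.

Total surplus = 5400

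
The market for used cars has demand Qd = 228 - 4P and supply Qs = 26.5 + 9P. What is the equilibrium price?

P* = 15.5

Set Qd = Qs: 228 - 4P = 26.5 + 9P.
201.5 = 13P, so P* = 15.5.
Q* = 228 − 4(15.5) = 166.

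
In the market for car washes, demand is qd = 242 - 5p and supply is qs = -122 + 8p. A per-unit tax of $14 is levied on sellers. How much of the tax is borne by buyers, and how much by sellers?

Buyers bear 112/13, sellers bear 70/13

Pre-tax equilibrium: p* = 28, q* = 102.
Tax on sellers shifts supply to qs = -122 + 8(p − 14) = -234 + 8p.
242 - 5p = -234 + 8p gives buyer price pb = 476/13; sellers receive ps = 476/13 − 14 = 294/13.
New quantity: q = 242 − 5(476/13) = 766/13.
Buyer burden = 476/13 − 28 = 112/13; seller burden = 28 − 294/13 = 70/13.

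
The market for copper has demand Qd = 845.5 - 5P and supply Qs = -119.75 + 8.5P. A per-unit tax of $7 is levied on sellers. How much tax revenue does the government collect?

Tax revenue = 88067/27

Pre-tax equilibrium: P* = 71.5, Q* = 488.
Tax on sellers shifts supply to Qs = -119.75 + 8.5(P − 7) = -179.25 + 8.5P.
845.5 - 5P = -179.25 + 8.5P gives buyer price Pb = 4099/54; sellers receive Ps = 4099/54 − 7 = 3721/54.
New quantity: Q = 845.5 − 5(4099/54) = 12581/27.
Revenue = 7 × 12581/27 = 88067/27.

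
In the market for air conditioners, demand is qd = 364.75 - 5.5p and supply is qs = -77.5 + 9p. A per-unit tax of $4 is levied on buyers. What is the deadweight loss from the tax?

Pre-tax equilibrium: p* = 30.5, q* = 197.
Tax on buyers shifts demand to qd = 364.75 − 5.5(p + 4) = 342.75 - 5.5p.
342.75 - 5.5p = -77.5 + 9p gives seller price ps = 1681/58; buyers pay pb = 1681/58 + 4 = 1913/58.
New quantity: q = 364.75 − 5.5(1913/58) = 5317/29.
DWL = ½ × 4 × (197 − 5317/29) = 792/29.

Deadweight loss = 792/29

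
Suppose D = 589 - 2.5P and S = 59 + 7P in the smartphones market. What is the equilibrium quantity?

Q* = 8541/19

Set D = S: 589 - 2.5P = 59 + 7P.
530 = 9.5P, so P* = 1060/19.
Q* = 589 − 2.5(1060/19) = 8541/19.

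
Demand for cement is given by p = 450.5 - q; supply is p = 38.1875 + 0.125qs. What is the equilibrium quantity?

Set the two price expressions equal: 450.5 - q = 38.1875 + 0.125q.
412.3125 = 1.125q, so q* = 366.5.
p* = 450.5 − (1)(366.5) = 84.

q* = 366.5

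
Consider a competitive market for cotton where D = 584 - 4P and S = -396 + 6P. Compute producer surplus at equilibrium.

Equilibrium: 584 - 4P = -396 + 6P gives P* = 98, Q* = 192.
Supply starts at P = 66 (where S = 0).
PS = ½(98 − 66)(192) = 3072.

Producer surplus = 3072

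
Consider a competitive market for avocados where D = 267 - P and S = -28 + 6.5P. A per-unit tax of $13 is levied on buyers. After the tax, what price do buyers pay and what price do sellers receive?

Pre-tax equilibrium: P* = 118/3, Q* = 683/3.
Tax on buyers shifts demand to D = 267 − 1(P + 13) = 254 - P.
254 - P = -28 + 6.5P gives seller price Ps = 37.6; buyers pay Pb = 37.6 + 13 = 50.6.
New quantity: Q = 267 − 1(50.6) = 216.4.

Buyers pay $50.6, sellers receive $37.6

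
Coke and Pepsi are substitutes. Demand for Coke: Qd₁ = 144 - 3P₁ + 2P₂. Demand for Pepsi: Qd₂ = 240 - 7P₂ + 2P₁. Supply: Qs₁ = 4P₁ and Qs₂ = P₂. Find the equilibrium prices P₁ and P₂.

Market 1: 144 - 3P₁ + 2P₂ = 4P₁ → 7P₁ - 2P₂ = 144.
Market 2: 8P₂ - 2P₁ = 240.
Eliminating P₂: 8×(1) + 2×(2) gives 52P₁ = 1632, so P₁ = 408/13.
Back-substitute into (2): P₂ = (240 + 2×408/13) / 8 = 492/13.

P₁ = 408/13, P₂ = 492/13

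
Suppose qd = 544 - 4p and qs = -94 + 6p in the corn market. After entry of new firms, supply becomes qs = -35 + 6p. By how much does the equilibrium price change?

Δp = -5.9

Original equilibrium: p* = 63.8, q* = 288.8.
New equilibrium: 544 - 4p = -35 + 6p, so 579 = 10p and p' = 57.9; q' = 544 − 4(57.9) = 312.4.
Change in price: 57.9 − 63.8 = -5.9.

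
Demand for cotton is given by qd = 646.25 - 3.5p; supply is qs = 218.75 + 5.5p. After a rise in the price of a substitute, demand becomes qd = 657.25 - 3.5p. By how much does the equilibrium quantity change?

Original equilibrium: p* = 47.5, q* = 480.
New equilibrium: 657.25 - 3.5p = 218.75 + 5.5p, so 438.5 = 9p and p' = 877/18; q' = 657.25 − 3.5(877/18) = 8761/18.
Change in quantity: 8761/18 − 480 = 121/18.

Δq = 121/18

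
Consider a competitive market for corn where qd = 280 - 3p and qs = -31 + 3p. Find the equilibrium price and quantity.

p* = 311/6, q* = 124.5

Set qd = qs: 280 - 3p = -31 + 3p.
311 = 6p, so p* = 311/6.
q* = 280 − 3(311/6) = 124.5.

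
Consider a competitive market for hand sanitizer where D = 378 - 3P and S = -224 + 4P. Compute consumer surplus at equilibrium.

Consumer surplus = 2400

Equilibrium: 378 - 3P = -224 + 4P gives P* = 86, Q* = 120.
Demand choke price (D = 0): P = 126.
CS = ½(126 − 86)(120) = 2400.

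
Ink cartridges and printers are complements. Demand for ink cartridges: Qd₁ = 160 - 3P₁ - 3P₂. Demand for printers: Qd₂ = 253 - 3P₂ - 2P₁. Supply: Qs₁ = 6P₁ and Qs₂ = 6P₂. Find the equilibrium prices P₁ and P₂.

P₁ = 9.08, P₂ = 1957/75

Market 1: 160 - 3P₁ - 3P₂ = 6P₁ → 9P₁ + 3P₂ = 160.
Market 2: 9P₂ + 2P₁ = 253.
Eliminating P₂: 9×(1) − 3×(2) gives 75P₁ = 681, so P₁ = 9.08.
Back-substitute into (2): P₂ = (253 − 2×9.08) / 9 = 1957/75.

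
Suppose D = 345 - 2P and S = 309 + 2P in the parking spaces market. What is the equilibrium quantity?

Set D = S: 345 - 2P = 309 + 2P.
36 = 4P, so P* = 9.
Q* = 345 − 2(9) = 327.

Q* = 327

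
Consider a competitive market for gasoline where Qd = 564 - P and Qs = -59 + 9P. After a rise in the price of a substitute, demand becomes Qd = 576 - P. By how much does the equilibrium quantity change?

ΔQ = 10.8

Original equilibrium: P* = 62.3, Q* = 501.7.
New equilibrium: 576 - P = -59 + 9P, so 635 = 10P and P' = 63.5; Q' = 576 − 1(63.5) = 512.5.
Change in quantity: 512.5 − 501.7 = 10.8.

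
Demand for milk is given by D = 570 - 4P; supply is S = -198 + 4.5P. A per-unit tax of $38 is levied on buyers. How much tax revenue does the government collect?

Tax revenue = 82764/17

Pre-tax equilibrium: P* = 1536/17, Q* = 3546/17.
Tax on buyers shifts demand to D = 570 − 4(P + 38) = 418 - 4P.
418 - 4P = -198 + 4.5P gives seller price Ps = 1232/17; buyers pay Pb = 1232/17 + 38 = 1878/17.
New quantity: Q = 570 − 4(1878/17) = 2178/17.
Revenue = 38 × 2178/17 = 82764/17.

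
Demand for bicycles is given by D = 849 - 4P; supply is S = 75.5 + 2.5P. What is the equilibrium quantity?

Set D = S: 849 - 4P = 75.5 + 2.5P.
773.5 = 6.5P, so P* = 119.
Q* = 849 − 4(119) = 373.

Q* = 373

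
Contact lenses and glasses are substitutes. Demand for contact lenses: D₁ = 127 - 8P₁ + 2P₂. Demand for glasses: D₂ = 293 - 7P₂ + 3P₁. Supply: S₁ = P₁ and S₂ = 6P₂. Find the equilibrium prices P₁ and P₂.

Market 1: 127 - 8P₁ + 2P₂ = P₁ → 9P₁ - 2P₂ = 127.
Market 2: 13P₂ - 3P₁ = 293.
Eliminating P₂: 13×(1) + 2×(2) gives 111P₁ = 2237, so P₁ = 2237/111.
Back-substitute into (2): P₂ = (293 + 3×2237/111) / 13 = 1006/37.

P₁ = 2237/111, P₂ = 1006/37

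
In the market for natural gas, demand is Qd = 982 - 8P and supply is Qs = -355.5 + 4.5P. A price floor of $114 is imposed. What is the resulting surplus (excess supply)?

Equilibrium price would be P* = 107, so the floor at 114 binds.
At P = 114: Qd = 70, Qs = 157.5.
Surplus = 157.5 − 70 = 87.5.

Surplus = 87.5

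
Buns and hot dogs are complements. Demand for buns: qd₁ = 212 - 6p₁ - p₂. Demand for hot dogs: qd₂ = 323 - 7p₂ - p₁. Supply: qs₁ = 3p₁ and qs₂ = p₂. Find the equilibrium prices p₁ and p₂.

Market 1: 212 - 6p₁ - p₂ = 3p₁ → 9p₁ + p₂ = 212.
Market 2: 8p₂ + p₁ = 323.
Eliminating p₂: 8×(1) − 1×(2) gives 71p₁ = 1373, so p₁ = 1373/71.
Back-substitute into (2): p₂ = (323 − 1×1373/71) / 8 = 2695/71.

p₁ = 1373/71, p₂ = 2695/71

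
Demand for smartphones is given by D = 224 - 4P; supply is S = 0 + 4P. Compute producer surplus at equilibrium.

Equilibrium: 224 - 4P = 0 + 4P gives P* = 28, Q* = 112.
Supply starts at P = 0 (where S = 0).
PS = ½(28 − 0)(112) = 1568.

Producer surplus = 1568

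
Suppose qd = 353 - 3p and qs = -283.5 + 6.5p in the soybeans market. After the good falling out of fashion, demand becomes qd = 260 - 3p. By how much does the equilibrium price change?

Original equilibrium: p* = 67, q* = 152.
New equilibrium: 260 - 3p = -283.5 + 6.5p, so 543.5 = 9.5p and p' = 1087/19; q' = 260 − 3(1087/19) = 1679/19.
Change in price: 1087/19 − 67 = -186/19.

Δp = -186/19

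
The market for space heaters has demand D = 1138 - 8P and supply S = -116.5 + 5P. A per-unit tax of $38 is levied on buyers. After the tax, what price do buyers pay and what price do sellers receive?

Pre-tax equilibrium: P* = 96.5, Q* = 366.
Tax on buyers shifts demand to D = 1138 − 8(P + 38) = 834 - 8P.
834 - 8P = -116.5 + 5P gives seller price Ps = 1901/26; buyers pay Pb = 1901/26 + 38 = 2889/26.
New quantity: Q = 1138 − 8(2889/26) = 3238/13.

Buyers pay 2889/26, sellers receive 1901/26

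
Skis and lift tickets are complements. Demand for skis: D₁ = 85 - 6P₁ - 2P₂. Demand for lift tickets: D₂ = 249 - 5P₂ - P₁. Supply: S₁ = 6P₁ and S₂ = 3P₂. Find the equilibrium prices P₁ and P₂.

Market 1: 85 - 6P₁ - 2P₂ = 6P₁ → 12P₁ + 2P₂ = 85.
Market 2: 8P₂ + P₁ = 249.
Eliminating P₂: 8×(1) − 2×(2) gives 94P₁ = 182, so P₁ = 91/47.
Back-substitute into (2): P₂ = (249 − 1×91/47) / 8 = 2903/94.

P₁ = 91/47, P₂ = 2903/94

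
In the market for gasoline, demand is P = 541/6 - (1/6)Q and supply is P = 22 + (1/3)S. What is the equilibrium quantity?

Q* = 409/3

Set the two price expressions equal: 541/6 - (1/6)Q = 22 + (1/3)Q.
409/6 = 0.5Q, so Q* = 409/3.
P* = 541/6 − (1/6)(409/3) = 607/9.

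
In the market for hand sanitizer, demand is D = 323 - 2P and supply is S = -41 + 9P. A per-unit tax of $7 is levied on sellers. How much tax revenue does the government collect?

Pre-tax equilibrium: P* = 364/11, Q* = 2825/11.
Tax on sellers shifts supply to S = -41 + 9(P − 7) = -104 + 9P.
323 - 2P = -104 + 9P gives buyer price Pb = 427/11; sellers receive Ps = 427/11 − 7 = 350/11.
New quantity: Q = 323 − 2(427/11) = 2699/11.
Revenue = 7 × 2699/11 = 18893/11.

Tax revenue = 18893/11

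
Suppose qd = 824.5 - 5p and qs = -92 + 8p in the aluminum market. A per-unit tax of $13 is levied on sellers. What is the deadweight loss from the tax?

Deadweight loss = 260

Pre-tax equilibrium: p* = 70.5, q* = 472.
Tax on sellers shifts supply to qs = -92 + 8(p − 13) = -196 + 8p.
824.5 - 5p = -196 + 8p gives buyer price pb = 78.5; sellers receive ps = 78.5 − 13 = 65.5.
New quantity: q = 824.5 − 5(78.5) = 432.
DWL = ½ × 13 × (472 − 432) = 260.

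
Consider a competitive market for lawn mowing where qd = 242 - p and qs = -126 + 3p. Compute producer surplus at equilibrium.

Equilibrium: 242 - p = -126 + 3p gives p* = 92, q* = 150.
Supply starts at p = 42 (where qs = 0).
PS = ½(92 − 42)(150) = 3750.

Producer surplus = 3750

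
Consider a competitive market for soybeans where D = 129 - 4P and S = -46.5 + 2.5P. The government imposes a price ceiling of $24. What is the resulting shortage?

Shortage = 19.5

Equilibrium price would be P* = 27, so the ceiling at 24 binds.
At P = 24: D = 129 − 4(24) = 33, S = -46.5 + 2.5(24) = 13.5.
Shortage = 33 − 13.5 = 19.5.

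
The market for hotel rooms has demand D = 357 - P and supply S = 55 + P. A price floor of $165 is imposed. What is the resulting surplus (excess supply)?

Equilibrium price would be P* = 151, so the floor at 165 binds.
At P = 165: D = 192, S = 220.
Surplus = 220 − 192 = 28.

Surplus = 28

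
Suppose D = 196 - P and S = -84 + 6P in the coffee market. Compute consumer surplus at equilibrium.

Consumer surplus = 12168

Equilibrium: 196 - P = -84 + 6P gives P* = 40, Q* = 156.
Demand choke price (D = 0): P = 196.
CS = ½(196 − 40)(156) = 12168.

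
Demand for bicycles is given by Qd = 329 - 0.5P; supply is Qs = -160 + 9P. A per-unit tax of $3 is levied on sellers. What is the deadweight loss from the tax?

Pre-tax equilibrium: P* = 978/19, Q* = 5762/19.
Tax on sellers shifts supply to Qs = -160 + 9(P − 3) = -187 + 9P.
329 - 0.5P = -187 + 9P gives buyer price Pb = 1032/19; sellers receive Ps = 1032/19 − 3 = 975/19.
New quantity: Q = 329 − 0.5(1032/19) = 5735/19.
DWL = ½ × 3 × (5762/19 − 5735/19) = 81/38.

Deadweight loss = 81/38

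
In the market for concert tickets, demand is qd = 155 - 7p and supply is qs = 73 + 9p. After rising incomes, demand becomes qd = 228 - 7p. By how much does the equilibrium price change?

Original equilibrium: p* = 5.125, q* = 119.125.
New equilibrium: 228 - 7p = 73 + 9p, so 155 = 16p and p' = 9.6875; q' = 228 − 7(9.6875) = 160.1875.
Change in price: 9.6875 − 5.125 = 4.5625.

Δp = 4.5625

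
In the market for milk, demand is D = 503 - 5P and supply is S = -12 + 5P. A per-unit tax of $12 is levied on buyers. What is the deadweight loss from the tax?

Deadweight loss = 180

Pre-tax equilibrium: P* = 51.5, Q* = 245.5.
Tax on buyers shifts demand to D = 503 − 5(P + 12) = 443 - 5P.
443 - 5P = -12 + 5P gives seller price Ps = 45.5; buyers pay Pb = 45.5 + 12 = 57.5.
New quantity: Q = 503 − 5(57.5) = 215.5.
DWL = ½ × 12 × (245.5 − 215.5) = 180.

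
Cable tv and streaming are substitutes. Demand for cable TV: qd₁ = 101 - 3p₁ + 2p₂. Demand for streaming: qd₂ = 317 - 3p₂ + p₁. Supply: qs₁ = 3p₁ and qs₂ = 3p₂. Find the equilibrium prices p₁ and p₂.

Market 1: 101 - 3p₁ + 2p₂ = 3p₁ → 6p₁ - 2p₂ = 101.
Market 2: 6p₂ - p₁ = 317.
Eliminating p₂: 6×(1) + 2×(2) gives 34p₁ = 1240, so p₁ = 620/17.
Back-substitute into (2): p₂ = (317 + 1×620/17) / 6 = 2003/34.

p₁ = 620/17, p₂ = 2003/34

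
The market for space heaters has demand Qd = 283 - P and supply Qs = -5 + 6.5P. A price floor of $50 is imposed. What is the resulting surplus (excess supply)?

Surplus = 87

Equilibrium price would be P* = 38.4, so the floor at 50 binds.
At P = 50: Qd = 233, Qs = 320.
Surplus = 320 − 233 = 87.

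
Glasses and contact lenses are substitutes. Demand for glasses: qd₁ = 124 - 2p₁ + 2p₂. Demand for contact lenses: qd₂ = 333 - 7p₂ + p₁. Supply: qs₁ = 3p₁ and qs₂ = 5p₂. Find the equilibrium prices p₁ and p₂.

p₁ = 1077/29, p₂ = 1789/58

Market 1: 124 - 2p₁ + 2p₂ = 3p₁ → 5p₁ - 2p₂ = 124.
Market 2: 12p₂ - p₁ = 333.
Eliminating p₂: 12×(1) + 2×(2) gives 58p₁ = 2154, so p₁ = 1077/29.
Back-substitute into (2): p₂ = (333 + 1×1077/29) / 12 = 1789/58.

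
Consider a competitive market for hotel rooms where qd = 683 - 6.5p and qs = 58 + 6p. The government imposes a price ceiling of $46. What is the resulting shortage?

Shortage = 50

Equilibrium price would be p* = 50, so the ceiling at 46 binds.
At p = 46: qd = 683 − 6.5(46) = 384, qs = 58 + 6(46) = 334.
Shortage = 384 − 334 = 50.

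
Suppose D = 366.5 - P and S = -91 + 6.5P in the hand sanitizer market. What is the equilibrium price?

P* = 61

Set D = S: 366.5 - P = -91 + 6.5P.
457.5 = 7.5P, so P* = 61.
Q* = 366.5 − 1(61) = 305.5.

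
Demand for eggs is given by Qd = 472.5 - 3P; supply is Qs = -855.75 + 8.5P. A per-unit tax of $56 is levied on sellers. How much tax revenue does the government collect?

Pre-tax equilibrium: P* = 115.5, Q* = 126.
Tax on sellers shifts supply to Qs = -855.75 + 8.5(P − 56) = -1331.75 + 8.5P.
472.5 - 3P = -1331.75 + 8.5P gives buyer price Pb = 7217/46; sellers receive Ps = 7217/46 − 56 = 4641/46.
New quantity: Q = 472.5 − 3(7217/46) = 42/23.
Revenue = 56 × 42/23 = 2352/23.

Tax revenue = 2352/23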